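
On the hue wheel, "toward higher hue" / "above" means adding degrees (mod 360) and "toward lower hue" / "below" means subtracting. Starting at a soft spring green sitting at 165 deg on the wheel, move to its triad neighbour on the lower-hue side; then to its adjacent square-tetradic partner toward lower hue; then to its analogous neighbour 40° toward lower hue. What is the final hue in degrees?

275°

−120° (triadic ↓): 165 − 120 = 45°
−90° (square ↓): 45 − 90 = -45 → -45 + 360 = 315°
−40° (analog 40° ↓): 315 − 40 = 275°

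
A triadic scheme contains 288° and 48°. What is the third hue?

168°

A triad spaces three hues 120° apart.
The full set is {48°, 168°, 288°}.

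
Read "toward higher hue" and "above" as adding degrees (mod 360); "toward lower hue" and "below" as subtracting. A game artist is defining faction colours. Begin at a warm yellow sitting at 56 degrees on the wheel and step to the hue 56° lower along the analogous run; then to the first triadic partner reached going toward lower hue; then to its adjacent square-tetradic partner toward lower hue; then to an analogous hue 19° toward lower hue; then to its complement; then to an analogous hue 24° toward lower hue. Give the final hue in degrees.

287°

56 − 56 = 0°   (analog 56° ↓)
0 − 120 = -120 → -120 + 360 = 240°   (triadic ↓)
240 − 90 = 150°   (square ↓)
150 − 19 = 131°   (analog 19° ↓)
131 + 180 = 311°   (complement)
311 − 24 = 287°   (analog 24° ↓)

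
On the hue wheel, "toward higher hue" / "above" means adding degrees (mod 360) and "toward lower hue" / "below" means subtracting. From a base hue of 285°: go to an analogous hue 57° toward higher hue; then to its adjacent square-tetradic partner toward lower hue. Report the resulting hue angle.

285 + 57 = 342°   (analog 57° ↑)
342 − 90 = 252°   (square ↓)

252°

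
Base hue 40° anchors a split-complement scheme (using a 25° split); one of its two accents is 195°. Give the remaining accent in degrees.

245°

Split-complementary hues sit 25° either side of the complement.
Complement of the base 40°: 40 + 180 = 220°
The given accent 195° is 25° one side of 220°; the other accent sits 25° the other side: 220 + 25 = 245°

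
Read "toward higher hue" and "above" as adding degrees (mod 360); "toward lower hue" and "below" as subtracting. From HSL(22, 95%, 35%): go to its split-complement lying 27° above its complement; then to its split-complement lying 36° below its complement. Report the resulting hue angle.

13°

split-comp 27° ↑ +207°: 22 + 207 = 229°
split-comp 36° ↓ +144°: 229 + 144 = 373 → 373 − 360 = 13°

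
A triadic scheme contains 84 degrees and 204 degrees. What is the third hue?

324°

A triad spaces three hues 120° apart.
The full set is {84°, 204°, 324°}.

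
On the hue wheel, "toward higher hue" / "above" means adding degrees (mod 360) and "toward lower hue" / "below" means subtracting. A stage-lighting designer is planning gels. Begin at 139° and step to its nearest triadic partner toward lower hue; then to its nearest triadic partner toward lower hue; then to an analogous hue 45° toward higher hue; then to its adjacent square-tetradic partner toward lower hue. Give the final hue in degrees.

214°

−120° (triadic ↓): 139 − 120 = 19°
−120° (triadic ↓): 19 − 120 = -101 → -101 + 360 = 259°
+45° (analog 45° ↑): 259 + 45 = 304°
−90° (square ↓): 304 − 90 = 214°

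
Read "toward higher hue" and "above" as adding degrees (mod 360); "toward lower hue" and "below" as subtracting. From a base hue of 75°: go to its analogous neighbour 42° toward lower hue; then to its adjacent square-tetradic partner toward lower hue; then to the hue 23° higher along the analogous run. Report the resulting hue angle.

326°

75 − 42 = 33°   (analog 42° ↓)
33 − 90 = -57 → -57 + 360 = 303°   (square ↓)
303 + 23 = 326°   (analog 23° ↑)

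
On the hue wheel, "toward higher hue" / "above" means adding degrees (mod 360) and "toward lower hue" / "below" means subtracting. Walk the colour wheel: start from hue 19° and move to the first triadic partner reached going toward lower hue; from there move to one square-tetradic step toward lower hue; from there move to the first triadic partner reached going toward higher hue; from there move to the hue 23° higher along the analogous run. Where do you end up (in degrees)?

triadic ↓ −120°: 19 − 120 = -101 → -101 + 360 = 259°
square ↓ −90°: 259 − 90 = 169°
triadic ↑ +120°: 169 + 120 = 289°
analog 23° ↑ +23°: 289 + 23 = 312°

312°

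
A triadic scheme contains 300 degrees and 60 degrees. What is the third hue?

180°

A triad spaces three hues 120° apart.
The full set is {60°, 180°, 300°}.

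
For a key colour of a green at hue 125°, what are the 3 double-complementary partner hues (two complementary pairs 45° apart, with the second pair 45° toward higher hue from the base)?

A rectangular tetradic uses two complementary pairs 45° apart: offsets 0°, 45°, 180°, 225°.
125 + 45 = 170°
125 + 180 = 305°
125 + 225 = 350°

170°, 305°, and 350°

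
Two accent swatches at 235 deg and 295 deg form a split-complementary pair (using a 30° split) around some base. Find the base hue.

85°

The accents sit 30° either side of the complement, so the complement is their short-arc midpoint on the wheel.
Short-arc midpoint of 235° and 295°: 265°.
Base is 180° from the complement: 265 − 180 = 85°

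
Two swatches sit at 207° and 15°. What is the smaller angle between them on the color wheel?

168°

|207 − 15| = 192.
The shorter arc is 360 − 192 = 168°.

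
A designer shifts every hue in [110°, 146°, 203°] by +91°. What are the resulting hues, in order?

110 + 91 = 201°
146 + 91 = 237°
203 + 91 = 294°

201°, 237°, 294°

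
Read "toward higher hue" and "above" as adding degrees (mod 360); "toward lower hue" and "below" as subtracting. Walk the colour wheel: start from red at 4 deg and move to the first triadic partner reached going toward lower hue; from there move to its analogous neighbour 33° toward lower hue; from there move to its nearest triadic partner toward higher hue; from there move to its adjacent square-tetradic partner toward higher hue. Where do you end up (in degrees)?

61°

−120° (triadic ↓): 4 − 120 = -116 → -116 + 360 = 244°
−33° (analog 33° ↓): 244 − 33 = 211°
+120° (triadic ↑): 211 + 120 = 331°
+90° (square ↑): 331 + 90 = 421 → 421 − 360 = 61°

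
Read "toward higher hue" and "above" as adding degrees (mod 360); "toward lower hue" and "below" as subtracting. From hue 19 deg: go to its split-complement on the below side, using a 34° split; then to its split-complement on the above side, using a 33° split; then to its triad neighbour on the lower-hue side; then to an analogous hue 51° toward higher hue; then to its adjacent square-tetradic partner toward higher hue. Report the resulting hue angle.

+146° (split-comp 34° ↓): 19 + 146 = 165°
+213° (split-comp 33° ↑): 165 + 213 = 378 → 378 − 360 = 18°
−120° (triadic ↓): 18 − 120 = -102 → -102 + 360 = 258°
+51° (analog 51° ↑): 258 + 51 = 309°
+90° (square ↑): 309 + 90 = 399 → 399 − 360 = 39°

39°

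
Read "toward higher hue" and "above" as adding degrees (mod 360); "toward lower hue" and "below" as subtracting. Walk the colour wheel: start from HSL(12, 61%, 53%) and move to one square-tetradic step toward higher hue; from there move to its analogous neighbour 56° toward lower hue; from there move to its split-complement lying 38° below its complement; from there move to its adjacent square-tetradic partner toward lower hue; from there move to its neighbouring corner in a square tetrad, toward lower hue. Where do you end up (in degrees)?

8°

square ↑ +90°: 12 + 90 = 102°
analog 56° ↓ −56°: 102 − 56 = 46°
split-comp 38° ↓ +142°: 46 + 142 = 188°
square ↓ −90°: 188 − 90 = 98°
square ↓ −90°: 98 − 90 = 8°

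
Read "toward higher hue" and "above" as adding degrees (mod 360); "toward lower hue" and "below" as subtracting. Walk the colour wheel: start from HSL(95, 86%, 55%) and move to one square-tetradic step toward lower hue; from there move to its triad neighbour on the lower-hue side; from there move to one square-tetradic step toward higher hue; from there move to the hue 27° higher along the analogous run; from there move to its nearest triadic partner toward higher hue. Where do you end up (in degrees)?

square ↓ −90°: 95 − 90 = 5°
triadic ↓ −120°: 5 − 120 = -115 → -115 + 360 = 245°
square ↑ +90°: 245 + 90 = 335°
analog 27° ↑ +27°: 335 + 27 = 362 → 362 − 360 = 2°
triadic ↑ +120°: 2 + 120 = 122°

122°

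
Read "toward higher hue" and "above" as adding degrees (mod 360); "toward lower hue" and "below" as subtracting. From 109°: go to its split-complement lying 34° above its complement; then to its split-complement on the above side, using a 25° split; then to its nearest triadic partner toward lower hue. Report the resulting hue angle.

split-comp 34° ↑ +214°: 109 + 214 = 323°
split-comp 25° ↑ +205°: 323 + 205 = 528 → 528 − 360 = 168°
triadic ↓ −120°: 168 − 120 = 48°

48°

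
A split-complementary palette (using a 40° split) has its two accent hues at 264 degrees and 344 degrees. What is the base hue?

The accents sit 40° either side of the complement, so the complement is their short-arc midpoint on the wheel.
Short-arc midpoint of 264° and 344°: 304°.
Base is 180° from the complement: 304 − 180 = 124°

124°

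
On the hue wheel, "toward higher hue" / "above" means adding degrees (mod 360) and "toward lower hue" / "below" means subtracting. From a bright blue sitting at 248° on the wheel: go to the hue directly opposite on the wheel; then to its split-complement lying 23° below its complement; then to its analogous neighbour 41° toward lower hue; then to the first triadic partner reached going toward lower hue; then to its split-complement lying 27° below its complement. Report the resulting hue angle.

217°

+180° (complement): 248 + 180 = 428 → 428 − 360 = 68°
+157° (split-comp 23° ↓): 68 + 157 = 225°
−41° (analog 41° ↓): 225 − 41 = 184°
−120° (triadic ↓): 184 − 120 = 64°
+153° (split-comp 27° ↓): 64 + 153 = 217°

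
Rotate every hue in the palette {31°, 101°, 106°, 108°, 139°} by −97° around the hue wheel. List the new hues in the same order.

31 − 97 = -66 → -66 + 360 = 294°
101 − 97 = 4°
106 − 97 = 9°
108 − 97 = 11°
139 − 97 = 42°

294°, 4°, 9°, 11°, 42°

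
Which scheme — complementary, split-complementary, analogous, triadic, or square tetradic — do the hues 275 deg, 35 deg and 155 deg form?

triadic

Sort the hues: 35°, 155°, 275°.
Successive gaps around the wheel: 120°, 120°, 120°.
Three hues equally spaced 120° apart form a triad.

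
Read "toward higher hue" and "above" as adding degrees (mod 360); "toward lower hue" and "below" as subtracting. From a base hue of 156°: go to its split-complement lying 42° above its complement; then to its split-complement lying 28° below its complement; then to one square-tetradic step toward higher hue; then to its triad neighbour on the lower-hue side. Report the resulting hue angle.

140°

split-comp 42° ↑ +222°: 156 + 222 = 378 → 378 − 360 = 18°
split-comp 28° ↓ +152°: 18 + 152 = 170°
square ↑ +90°: 170 + 90 = 260°
triadic ↓ −120°: 260 − 120 = 140°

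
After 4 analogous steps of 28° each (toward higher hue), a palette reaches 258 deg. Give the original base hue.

146°

4 steps of 28° (toward higher hue) give a net shift of +112°.
Start = end − shift: 258 − 112 = 146°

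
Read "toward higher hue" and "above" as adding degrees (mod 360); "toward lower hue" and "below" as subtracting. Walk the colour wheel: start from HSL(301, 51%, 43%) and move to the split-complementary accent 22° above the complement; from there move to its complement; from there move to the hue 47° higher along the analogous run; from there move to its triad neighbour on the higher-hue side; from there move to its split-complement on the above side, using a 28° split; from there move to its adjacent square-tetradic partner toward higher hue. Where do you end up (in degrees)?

+202° (split-comp 22° ↑): 301 + 202 = 503 → 503 − 360 = 143°
+180° (complement): 143 + 180 = 323°
+47° (analog 47° ↑): 323 + 47 = 370 → 370 − 360 = 10°
+120° (triadic ↑): 10 + 120 = 130°
+208° (split-comp 28° ↑): 130 + 208 = 338°
+90° (square ↑): 338 + 90 = 428 → 428 − 360 = 68°

68°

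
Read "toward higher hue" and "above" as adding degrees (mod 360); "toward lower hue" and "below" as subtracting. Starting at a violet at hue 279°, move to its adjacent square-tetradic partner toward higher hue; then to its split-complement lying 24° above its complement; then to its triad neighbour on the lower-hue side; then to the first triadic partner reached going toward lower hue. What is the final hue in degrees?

square ↑ +90°: 279 + 90 = 369 → 369 − 360 = 9°
split-comp 24° ↑ +204°: 9 + 204 = 213°
triadic ↓ −120°: 213 − 120 = 93°
triadic ↓ −120°: 93 − 120 = -27 → -27 + 360 = 333°

333°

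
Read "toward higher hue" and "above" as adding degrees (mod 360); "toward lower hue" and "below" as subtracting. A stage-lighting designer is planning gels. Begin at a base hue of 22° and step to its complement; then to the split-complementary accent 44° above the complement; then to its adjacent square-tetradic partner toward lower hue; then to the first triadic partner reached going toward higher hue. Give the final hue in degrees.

22 + 180 = 202°   (complement)
202 + 224 = 426 → 426 − 360 = 66°   (split-comp 44° ↑)
66 − 90 = -24 → -24 + 360 = 336°   (square ↓)
336 + 120 = 456 → 456 − 360 = 96°   (triadic ↑)

96°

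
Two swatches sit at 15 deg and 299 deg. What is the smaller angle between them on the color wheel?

|15 − 299| = 284.
The shorter arc is 360 − 284 = 76°.

76°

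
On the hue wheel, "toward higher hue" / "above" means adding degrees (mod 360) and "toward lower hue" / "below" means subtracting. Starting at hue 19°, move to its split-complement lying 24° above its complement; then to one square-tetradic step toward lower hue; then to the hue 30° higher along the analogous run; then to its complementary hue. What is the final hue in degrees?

split-comp 24° ↑ +204°: 19 + 204 = 223°
square ↓ −90°: 223 − 90 = 133°
analog 30° ↑ +30°: 133 + 30 = 163°
complement +180°: 163 + 180 = 343°

343°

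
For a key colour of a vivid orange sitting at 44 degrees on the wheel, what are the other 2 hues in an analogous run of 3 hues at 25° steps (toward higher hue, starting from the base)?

69° and 94°

Analogous hues sit every 25° along the wheel.
44 + 25 = 69°
44 + 50 = 94°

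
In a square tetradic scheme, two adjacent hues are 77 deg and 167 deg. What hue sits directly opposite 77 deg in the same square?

A square tetradic scheme places four hues 90° apart; opposite corners are 180° apart.
77 + 180 = 257°

257°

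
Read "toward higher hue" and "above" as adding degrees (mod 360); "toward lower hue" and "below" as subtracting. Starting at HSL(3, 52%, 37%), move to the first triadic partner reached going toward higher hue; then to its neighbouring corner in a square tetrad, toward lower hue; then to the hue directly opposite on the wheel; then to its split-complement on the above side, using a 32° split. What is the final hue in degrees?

65°

triadic ↑ +120°: 3 + 120 = 123°
square ↓ −90°: 123 − 90 = 33°
complement +180°: 33 + 180 = 213°
split-comp 32° ↑ +212°: 213 + 212 = 425 → 425 − 360 = 65°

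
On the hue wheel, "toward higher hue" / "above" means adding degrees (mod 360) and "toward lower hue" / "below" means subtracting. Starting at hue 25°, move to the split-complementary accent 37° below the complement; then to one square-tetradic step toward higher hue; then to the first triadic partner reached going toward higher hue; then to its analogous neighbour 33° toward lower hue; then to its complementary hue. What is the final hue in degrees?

165°

split-comp 37° ↓ +143°: 25 + 143 = 168°
square ↑ +90°: 168 + 90 = 258°
triadic ↑ +120°: 258 + 120 = 378 → 378 − 360 = 18°
analog 33° ↓ −33°: 18 − 33 = -15 → -15 + 360 = 345°
complement +180°: 345 + 180 = 525 → 525 − 360 = 165°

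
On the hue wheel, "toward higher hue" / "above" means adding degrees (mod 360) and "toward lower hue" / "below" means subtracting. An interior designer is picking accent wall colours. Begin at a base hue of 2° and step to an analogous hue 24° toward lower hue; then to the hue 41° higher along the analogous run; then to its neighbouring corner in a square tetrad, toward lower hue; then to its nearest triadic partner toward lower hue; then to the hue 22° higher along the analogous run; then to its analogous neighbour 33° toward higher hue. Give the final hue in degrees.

2 − 24 = -22 → -22 + 360 = 338°   (analog 24° ↓)
338 + 41 = 379 → 379 − 360 = 19°   (analog 41° ↑)
19 − 90 = -71 → -71 + 360 = 289°   (square ↓)
289 − 120 = 169°   (triadic ↓)
169 + 22 = 191°   (analog 22° ↑)
191 + 33 = 224°   (analog 33° ↑)

224°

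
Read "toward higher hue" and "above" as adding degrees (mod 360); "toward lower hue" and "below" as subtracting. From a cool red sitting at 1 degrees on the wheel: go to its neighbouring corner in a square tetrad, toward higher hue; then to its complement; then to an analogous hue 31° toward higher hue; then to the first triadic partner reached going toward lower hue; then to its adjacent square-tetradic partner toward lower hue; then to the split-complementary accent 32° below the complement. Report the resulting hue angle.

240°

1 + 90 = 91°   (square ↑)
91 + 180 = 271°   (complement)
271 + 31 = 302°   (analog 31° ↑)
302 − 120 = 182°   (triadic ↓)
182 − 90 = 92°   (square ↓)
92 + 148 = 240°   (split-comp 32° ↓)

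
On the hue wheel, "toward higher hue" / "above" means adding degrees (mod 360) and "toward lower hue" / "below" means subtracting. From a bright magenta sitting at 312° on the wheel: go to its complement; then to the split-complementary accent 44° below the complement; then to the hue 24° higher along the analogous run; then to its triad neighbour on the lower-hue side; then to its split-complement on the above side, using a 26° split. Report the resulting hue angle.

18°

complement +180°: 312 + 180 = 492 → 492 − 360 = 132°
split-comp 44° ↓ +136°: 132 + 136 = 268°
analog 24° ↑ +24°: 268 + 24 = 292°
triadic ↓ −120°: 292 − 120 = 172°
split-comp 26° ↑ +206°: 172 + 206 = 378 → 378 − 360 = 18°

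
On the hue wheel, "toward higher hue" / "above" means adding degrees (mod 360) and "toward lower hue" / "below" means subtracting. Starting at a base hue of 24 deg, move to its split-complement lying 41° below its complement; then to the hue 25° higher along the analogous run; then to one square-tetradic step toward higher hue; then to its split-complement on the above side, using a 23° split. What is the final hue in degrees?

121°

24 + 139 = 163°   (split-comp 41° ↓)
163 + 25 = 188°   (analog 25° ↑)
188 + 90 = 278°   (square ↑)
278 + 203 = 481 → 481 − 360 = 121°   (split-comp 23° ↑)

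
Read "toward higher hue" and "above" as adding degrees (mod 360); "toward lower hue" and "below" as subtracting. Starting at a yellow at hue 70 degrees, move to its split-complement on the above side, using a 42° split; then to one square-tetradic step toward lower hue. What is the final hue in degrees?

+222° (split-comp 42° ↑): 70 + 222 = 292°
−90° (square ↓): 292 − 90 = 202°

202°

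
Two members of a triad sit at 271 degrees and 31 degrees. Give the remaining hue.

A triad spaces three hues 120° apart.
The full set is {31°, 151°, 271°}.

151°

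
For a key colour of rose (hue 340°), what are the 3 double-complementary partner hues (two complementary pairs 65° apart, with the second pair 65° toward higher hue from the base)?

A rectangular tetradic uses two complementary pairs 65° apart: offsets 0°, 65°, 180°, 245°.
340 + 65 = 405 → 405 − 360 = 45°
340 + 180 = 520 → 520 − 360 = 160°
340 + 245 = 585 → 585 − 360 = 225°

45°, 160°, 225°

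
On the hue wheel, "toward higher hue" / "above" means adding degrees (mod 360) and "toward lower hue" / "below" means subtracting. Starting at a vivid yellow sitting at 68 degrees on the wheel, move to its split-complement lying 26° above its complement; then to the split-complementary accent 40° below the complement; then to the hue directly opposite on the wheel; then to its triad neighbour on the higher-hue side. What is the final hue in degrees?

354°

68 + 206 = 274°   (split-comp 26° ↑)
274 + 140 = 414 → 414 − 360 = 54°   (split-comp 40° ↓)
54 + 180 = 234°   (complement)
234 + 120 = 354°   (triadic ↑)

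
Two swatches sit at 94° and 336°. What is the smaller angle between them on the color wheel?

118°

|94 − 336| = 242.
The shorter arc is 360 − 242 = 118°.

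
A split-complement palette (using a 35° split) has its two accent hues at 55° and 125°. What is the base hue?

The accents sit 35° either side of the complement, so the complement is their short-arc midpoint on the wheel.
Short-arc midpoint of 55° and 125°: 90°.
Base is 180° from the complement: 90 − 180 = -90 → -90 + 360 = 270°

270°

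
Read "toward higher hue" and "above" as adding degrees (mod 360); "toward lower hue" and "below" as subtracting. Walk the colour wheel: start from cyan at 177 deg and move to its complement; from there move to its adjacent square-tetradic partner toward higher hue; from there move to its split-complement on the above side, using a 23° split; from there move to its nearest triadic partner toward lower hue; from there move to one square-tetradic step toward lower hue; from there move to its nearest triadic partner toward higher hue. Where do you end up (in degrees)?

complement +180°: 177 + 180 = 357°
square ↑ +90°: 357 + 90 = 447 → 447 − 360 = 87°
split-comp 23° ↑ +203°: 87 + 203 = 290°
triadic ↓ −120°: 290 − 120 = 170°
square ↓ −90°: 170 − 90 = 80°
triadic ↑ +120°: 80 + 120 = 200°

200°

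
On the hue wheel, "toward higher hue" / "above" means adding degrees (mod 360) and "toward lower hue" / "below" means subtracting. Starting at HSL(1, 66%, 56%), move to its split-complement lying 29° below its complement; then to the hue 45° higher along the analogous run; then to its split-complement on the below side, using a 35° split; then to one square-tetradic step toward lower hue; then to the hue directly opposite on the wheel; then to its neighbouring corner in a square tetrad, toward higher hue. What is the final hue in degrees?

split-comp 29° ↓ +151°: 1 + 151 = 152°
analog 45° ↑ +45°: 152 + 45 = 197°
split-comp 35° ↓ +145°: 197 + 145 = 342°
square ↓ −90°: 342 − 90 = 252°
complement +180°: 252 + 180 = 432 → 432 − 360 = 72°
square ↑ +90°: 72 + 90 = 162°

162°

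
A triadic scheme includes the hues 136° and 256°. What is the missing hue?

A triad places three hues 120° apart.
The full set through 136° is {16°, 136°, 256°}.
Given {136°, 256°}, the missing hue is 16°.

16°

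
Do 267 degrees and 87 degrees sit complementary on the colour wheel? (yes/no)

yes

Angular distance: |267 − 87| = 180 = 180°.
Complementary requires 180°.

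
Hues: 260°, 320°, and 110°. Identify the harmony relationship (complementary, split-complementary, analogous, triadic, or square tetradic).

Sort the hues: 110°, 260°, 320°.
Successive gaps around the wheel: 150°, 60°, 150°.
Two 150° gaps and one 60° gap — a base hue opposite a pair of accents 30° either side of its complement — is the split-complementary pattern.

split-complementary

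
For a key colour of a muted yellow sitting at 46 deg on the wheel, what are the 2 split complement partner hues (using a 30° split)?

196° and 256°

Split-complementary hues sit 30° either side of the complement.
Complement of 46 deg: 46 + 180 = 226°
226 − 30 = 196°
226 + 30 = 256°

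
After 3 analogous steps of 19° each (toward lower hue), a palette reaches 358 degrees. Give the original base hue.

55°

3 steps of 19° (toward lower hue) give a net shift of −57°.
Start = end − shift: 358 + 57 = 415 → 415 − 360 = 55°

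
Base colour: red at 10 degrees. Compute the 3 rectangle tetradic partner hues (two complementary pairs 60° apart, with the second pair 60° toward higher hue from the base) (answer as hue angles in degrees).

A rectangular tetradic uses two complementary pairs 60° apart: offsets 0°, 60°, 180°, 240°.
10 + 60 = 70°
10 + 180 = 190°
10 + 240 = 250°

70°, 190°, 250°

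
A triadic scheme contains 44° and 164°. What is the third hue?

284°

A triad spaces three hues 120° apart.
The full set is {44°, 164°, 284°}.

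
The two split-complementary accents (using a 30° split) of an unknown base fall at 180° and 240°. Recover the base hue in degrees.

The accents sit 30° either side of the complement, so the complement is their short-arc midpoint on the wheel.
Short-arc midpoint of 180° and 240°: 210°.
Base is 180° from the complement: 210 − 180 = 30°

30°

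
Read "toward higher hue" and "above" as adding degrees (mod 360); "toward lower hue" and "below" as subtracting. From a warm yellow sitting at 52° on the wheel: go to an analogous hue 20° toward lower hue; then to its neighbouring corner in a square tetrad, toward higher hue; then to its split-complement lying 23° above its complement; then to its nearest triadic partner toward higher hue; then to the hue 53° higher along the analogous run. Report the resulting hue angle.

52 − 20 = 32°   (analog 20° ↓)
32 + 90 = 122°   (square ↑)
122 + 203 = 325°   (split-comp 23° ↑)
325 + 120 = 445 → 445 − 360 = 85°   (triadic ↑)
85 + 53 = 138°   (analog 53° ↑)

138°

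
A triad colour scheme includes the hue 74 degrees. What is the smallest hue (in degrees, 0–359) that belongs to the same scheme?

A triad places three hues 120° apart.
The full set through 74° is {74°, 194°, 314°}.

74°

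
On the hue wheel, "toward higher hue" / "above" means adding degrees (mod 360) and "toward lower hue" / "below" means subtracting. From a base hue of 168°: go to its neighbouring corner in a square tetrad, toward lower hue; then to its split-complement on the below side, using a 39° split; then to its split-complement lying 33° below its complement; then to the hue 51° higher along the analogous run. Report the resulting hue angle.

57°

square ↓ −90°: 168 − 90 = 78°
split-comp 39° ↓ +141°: 78 + 141 = 219°
split-comp 33° ↓ +147°: 219 + 147 = 366 → 366 − 360 = 6°
analog 51° ↑ +51°: 6 + 51 = 57°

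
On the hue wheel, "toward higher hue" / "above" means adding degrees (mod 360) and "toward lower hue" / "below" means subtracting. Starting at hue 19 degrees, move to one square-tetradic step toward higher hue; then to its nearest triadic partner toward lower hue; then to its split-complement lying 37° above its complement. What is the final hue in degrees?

19 + 90 = 109°   (square ↑)
109 − 120 = -11 → -11 + 360 = 349°   (triadic ↓)
349 + 217 = 566 → 566 − 360 = 206°   (split-comp 37° ↑)

206°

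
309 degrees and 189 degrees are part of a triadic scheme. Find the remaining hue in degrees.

69°

A triad places three hues 120° apart.
The full set through 189° is {69°, 189°, 309°}.
Given {189°, 309°}, the missing hue is 69°.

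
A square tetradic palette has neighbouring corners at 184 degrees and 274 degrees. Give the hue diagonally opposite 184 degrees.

A square tetradic scheme places four hues 90° apart; opposite corners are 180° apart.
184 + 180 = 364 → 364 − 360 = 4°

4°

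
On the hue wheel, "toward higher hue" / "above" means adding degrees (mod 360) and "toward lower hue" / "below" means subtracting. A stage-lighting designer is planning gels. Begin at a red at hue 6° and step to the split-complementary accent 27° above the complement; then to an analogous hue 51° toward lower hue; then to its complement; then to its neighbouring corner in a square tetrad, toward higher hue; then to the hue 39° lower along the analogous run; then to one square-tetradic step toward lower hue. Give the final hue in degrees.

6 + 207 = 213°   (split-comp 27° ↑)
213 − 51 = 162°   (analog 51° ↓)
162 + 180 = 342°   (complement)
342 + 90 = 432 → 432 − 360 = 72°   (square ↑)
72 − 39 = 33°   (analog 39° ↓)
33 − 90 = -57 → -57 + 360 = 303°   (square ↓)

303°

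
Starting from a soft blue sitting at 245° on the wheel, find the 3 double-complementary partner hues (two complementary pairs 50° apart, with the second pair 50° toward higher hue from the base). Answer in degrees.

A rectangular tetradic uses two complementary pairs 50° apart: offsets 0°, 50°, 180°, 230°.
245 + 50 = 295°
245 + 180 = 425 → 425 − 360 = 65°
245 + 230 = 475 → 475 − 360 = 115°

295°, 65°, 115°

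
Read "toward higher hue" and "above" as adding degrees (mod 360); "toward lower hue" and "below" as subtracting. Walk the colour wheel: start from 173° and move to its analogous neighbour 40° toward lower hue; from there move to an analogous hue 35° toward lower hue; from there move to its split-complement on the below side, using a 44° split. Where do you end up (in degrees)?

173 − 40 = 133°   (analog 40° ↓)
133 − 35 = 98°   (analog 35° ↓)
98 + 136 = 234°   (split-comp 44° ↓)

234°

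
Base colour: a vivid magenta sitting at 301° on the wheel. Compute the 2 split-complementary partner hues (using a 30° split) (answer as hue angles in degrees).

Split-complementary hues sit 30° either side of the complement.
Complement of 301°: 301 + 180 = 481 → 481 − 360 = 121°
121 − 30 = 91°
121 + 30 = 151°

91° and 151°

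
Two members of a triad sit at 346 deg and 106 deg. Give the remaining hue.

A triad spaces three hues 120° apart.
The full set is {106°, 226°, 346°}.

226°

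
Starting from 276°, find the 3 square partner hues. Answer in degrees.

A square tetradic scheme places four hues every 90°.
276 + 90 = 366 → 366 − 360 = 6°
276 + 180 = 456 → 456 − 360 = 96°
276 + 270 = 546 → 546 − 360 = 186°

6°, 96° and 186°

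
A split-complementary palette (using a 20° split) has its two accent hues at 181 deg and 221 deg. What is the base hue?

21°

The accents sit 20° either side of the complement, so the complement is their short-arc midpoint on the wheel.
Short-arc midpoint of 181° and 221°: 201°.
Base is 180° from the complement: 201 − 180 = 21°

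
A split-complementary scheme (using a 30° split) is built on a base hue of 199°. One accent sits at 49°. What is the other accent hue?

349°

Split-complementary hues sit 30° either side of the complement.
Complement of the base 199°: 199 + 180 = 379 → 379 − 360 = 19°
The given accent 49° is 30° one side of 19°; the other accent sits 30° the other side: 19 − 30 = -11 → -11 + 360 = 349°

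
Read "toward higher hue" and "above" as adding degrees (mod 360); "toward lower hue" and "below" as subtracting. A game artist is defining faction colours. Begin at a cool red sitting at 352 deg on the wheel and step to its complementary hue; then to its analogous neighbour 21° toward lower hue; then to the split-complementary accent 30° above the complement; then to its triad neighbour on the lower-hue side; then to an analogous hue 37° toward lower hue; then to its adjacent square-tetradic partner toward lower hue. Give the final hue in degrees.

+180° (complement): 352 + 180 = 532 → 532 − 360 = 172°
−21° (analog 21° ↓): 172 − 21 = 151°
+210° (split-comp 30° ↑): 151 + 210 = 361 → 361 − 360 = 1°
−120° (triadic ↓): 1 − 120 = -119 → -119 + 360 = 241°
−37° (analog 37° ↓): 241 − 37 = 204°
−90° (square ↓): 204 − 90 = 114°

114°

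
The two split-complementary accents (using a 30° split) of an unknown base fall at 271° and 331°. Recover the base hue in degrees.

The accents sit 30° either side of the complement, so the complement is their short-arc midpoint on the wheel.
Short-arc midpoint of 271° and 331°: 301°.
Base is 180° from the complement: 301 − 180 = 121°

121°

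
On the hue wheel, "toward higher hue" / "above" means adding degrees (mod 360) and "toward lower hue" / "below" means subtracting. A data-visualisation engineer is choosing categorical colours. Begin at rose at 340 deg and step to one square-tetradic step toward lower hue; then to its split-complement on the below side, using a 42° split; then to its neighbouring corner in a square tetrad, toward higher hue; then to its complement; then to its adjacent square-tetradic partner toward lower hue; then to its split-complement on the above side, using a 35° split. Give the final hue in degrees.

square ↓ −90°: 340 − 90 = 250°
split-comp 42° ↓ +138°: 250 + 138 = 388 → 388 − 360 = 28°
square ↑ +90°: 28 + 90 = 118°
complement +180°: 118 + 180 = 298°
square ↓ −90°: 298 − 90 = 208°
split-comp 35° ↑ +215°: 208 + 215 = 423 → 423 − 360 = 63°

63°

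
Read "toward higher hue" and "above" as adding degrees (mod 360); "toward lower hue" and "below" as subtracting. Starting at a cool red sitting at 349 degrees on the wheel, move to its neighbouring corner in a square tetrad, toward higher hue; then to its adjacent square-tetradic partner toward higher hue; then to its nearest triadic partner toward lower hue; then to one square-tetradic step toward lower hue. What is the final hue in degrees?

319°

349 + 90 = 439 → 439 − 360 = 79°   (square ↑)
79 + 90 = 169°   (square ↑)
169 − 120 = 49°   (triadic ↓)
49 − 90 = -41 → -41 + 360 = 319°   (square ↓)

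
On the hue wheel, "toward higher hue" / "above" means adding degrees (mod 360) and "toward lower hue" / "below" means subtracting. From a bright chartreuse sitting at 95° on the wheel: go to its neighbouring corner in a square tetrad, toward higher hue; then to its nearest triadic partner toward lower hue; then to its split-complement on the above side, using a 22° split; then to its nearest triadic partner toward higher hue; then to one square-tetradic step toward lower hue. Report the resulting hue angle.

square ↑ +90°: 95 + 90 = 185°
triadic ↓ −120°: 185 − 120 = 65°
split-comp 22° ↑ +202°: 65 + 202 = 267°
triadic ↑ +120°: 267 + 120 = 387 → 387 − 360 = 27°
square ↓ −90°: 27 − 90 = -63 → -63 + 360 = 297°

297°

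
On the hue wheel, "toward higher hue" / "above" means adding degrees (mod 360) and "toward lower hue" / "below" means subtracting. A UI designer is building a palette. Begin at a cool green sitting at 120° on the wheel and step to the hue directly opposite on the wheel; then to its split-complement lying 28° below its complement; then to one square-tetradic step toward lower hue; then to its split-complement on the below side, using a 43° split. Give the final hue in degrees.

complement +180°: 120 + 180 = 300°
split-comp 28° ↓ +152°: 300 + 152 = 452 → 452 − 360 = 92°
square ↓ −90°: 92 − 90 = 2°
split-comp 43° ↓ +137°: 2 + 137 = 139°

139°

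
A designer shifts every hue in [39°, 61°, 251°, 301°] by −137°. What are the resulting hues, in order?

262°, 284°, 114°, 164°

39 − 137 = -98 → -98 + 360 = 262°
61 − 137 = -76 → -76 + 360 = 284°
251 − 137 = 114°
301 − 137 = 164°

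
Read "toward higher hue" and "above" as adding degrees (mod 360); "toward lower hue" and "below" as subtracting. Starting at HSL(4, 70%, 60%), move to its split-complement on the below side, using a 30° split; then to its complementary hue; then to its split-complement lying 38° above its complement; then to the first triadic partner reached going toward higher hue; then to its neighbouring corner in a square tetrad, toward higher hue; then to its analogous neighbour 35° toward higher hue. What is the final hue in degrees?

split-comp 30° ↓ +150°: 4 + 150 = 154°
complement +180°: 154 + 180 = 334°
split-comp 38° ↑ +218°: 334 + 218 = 552 → 552 − 360 = 192°
triadic ↑ +120°: 192 + 120 = 312°
square ↑ +90°: 312 + 90 = 402 → 402 − 360 = 42°
analog 35° ↑ +35°: 42 + 35 = 77°

77°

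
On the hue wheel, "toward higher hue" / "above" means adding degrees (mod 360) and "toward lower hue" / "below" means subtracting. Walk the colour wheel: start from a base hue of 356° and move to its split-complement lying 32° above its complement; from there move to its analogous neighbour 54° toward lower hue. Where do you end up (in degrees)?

split-comp 32° ↑ +212°: 356 + 212 = 568 → 568 − 360 = 208°
analog 54° ↓ −54°: 208 − 54 = 154°

154°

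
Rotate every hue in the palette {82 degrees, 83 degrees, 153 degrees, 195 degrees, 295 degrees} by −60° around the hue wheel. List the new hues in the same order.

82 − 60 = 22°
83 − 60 = 23°
153 − 60 = 93°
195 − 60 = 135°
295 − 60 = 235°

22°, 23°, 93°, 135°, 235°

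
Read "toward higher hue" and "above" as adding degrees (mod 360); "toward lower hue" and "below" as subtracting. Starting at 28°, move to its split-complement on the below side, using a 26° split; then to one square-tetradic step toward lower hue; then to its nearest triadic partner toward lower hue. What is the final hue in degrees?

split-comp 26° ↓ +154°: 28 + 154 = 182°
square ↓ −90°: 182 − 90 = 92°
triadic ↓ −120°: 92 − 120 = -28 → -28 + 360 = 332°

332°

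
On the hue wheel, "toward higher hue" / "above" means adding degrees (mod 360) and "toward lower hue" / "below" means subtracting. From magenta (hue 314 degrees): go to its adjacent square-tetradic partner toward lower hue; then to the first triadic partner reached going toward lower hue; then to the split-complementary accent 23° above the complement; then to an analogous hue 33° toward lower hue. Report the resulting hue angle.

square ↓ −90°: 314 − 90 = 224°
triadic ↓ −120°: 224 − 120 = 104°
split-comp 23° ↑ +203°: 104 + 203 = 307°
analog 33° ↓ −33°: 307 − 33 = 274°

274°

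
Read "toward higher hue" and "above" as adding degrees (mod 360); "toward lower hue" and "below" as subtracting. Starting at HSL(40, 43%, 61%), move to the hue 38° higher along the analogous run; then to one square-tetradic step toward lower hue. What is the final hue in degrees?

analog 38° ↑ +38°: 40 + 38 = 78°
square ↓ −90°: 78 − 90 = -12 → -12 + 360 = 348°

348°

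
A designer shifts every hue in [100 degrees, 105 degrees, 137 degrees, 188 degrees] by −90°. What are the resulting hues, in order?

100 − 90 = 10°
105 − 90 = 15°
137 − 90 = 47°
188 − 90 = 98°

10°, 15°, 47°, 98°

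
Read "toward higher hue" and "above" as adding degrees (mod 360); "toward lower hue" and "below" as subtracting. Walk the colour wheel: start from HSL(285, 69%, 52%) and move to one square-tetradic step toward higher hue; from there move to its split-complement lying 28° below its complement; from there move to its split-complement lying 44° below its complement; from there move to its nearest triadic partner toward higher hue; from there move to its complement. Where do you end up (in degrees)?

285 + 90 = 375 → 375 − 360 = 15°   (square ↑)
15 + 152 = 167°   (split-comp 28° ↓)
167 + 136 = 303°   (split-comp 44° ↓)
303 + 120 = 423 → 423 − 360 = 63°   (triadic ↑)
63 + 180 = 243°   (complement)

243°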